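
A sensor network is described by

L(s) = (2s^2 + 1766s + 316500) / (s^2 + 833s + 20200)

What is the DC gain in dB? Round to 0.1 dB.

L(0) = 316500 / 20200 ≈ 15.668
20 log₁₀(15.668) ≈ 23.90 dB

23.9 dB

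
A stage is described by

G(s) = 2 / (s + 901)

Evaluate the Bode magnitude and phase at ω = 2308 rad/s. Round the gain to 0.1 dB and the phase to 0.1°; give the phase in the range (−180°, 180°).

At s = jω = j2308:
pole (s+901): 901 + j2308 → |·| = √(901²+2308²) = √6138665 ≈ 2477.6, ∠ = arctan(2308/901) ≈ 68.68°
|G| = 2 / 2477.6 ≈ 0.00080723
Gain = 20 log₁₀(0.00080723) ≈ -61.86 dB
∠G = 0.00° − 68.68° = -68.68°

-61.9 dB, -68.7°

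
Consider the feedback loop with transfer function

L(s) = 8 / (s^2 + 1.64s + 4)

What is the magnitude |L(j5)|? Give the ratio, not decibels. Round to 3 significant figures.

0.355

At s = jω = j5:
quadratic: (j5)² + 1.64·j5 + 4 = -21 + j8.2 → |·| ≈ 22.544, ∠ ≈ 158.67°
|L| = 8 / 22.544 ≈ 0.35486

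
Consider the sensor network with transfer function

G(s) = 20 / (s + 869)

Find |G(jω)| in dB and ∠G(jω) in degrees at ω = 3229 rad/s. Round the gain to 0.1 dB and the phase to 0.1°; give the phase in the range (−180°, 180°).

At s = jω = j3229:
pole (s+869): 869 + j3229 → |·| = √(869²+3229²) = √11181602 ≈ 3343.9, ∠ = arctan(3229/869) ≈ 74.94°
|G| = 20 / 3343.9 ≈ 0.005981
Gain = 20 log₁₀(0.005981) ≈ -44.46 dB
∠G = 0.00° − 74.94° = -74.94°

-44.5 dB, -74.9°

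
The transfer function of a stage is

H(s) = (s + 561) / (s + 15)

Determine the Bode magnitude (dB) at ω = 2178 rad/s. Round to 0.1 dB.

0.3 dB

Substitute s = j2178:
Numerator: (j2178) + 561 = 561 + j2178
Denominator: (j2178) + 15 = 15 + j2178
|N| = √(561² + 2178²) ≈ 2249.1, ∠N ≈ 75.56°
|D| = √(15² + 2178²) ≈ 2178.1, ∠D ≈ 89.61°
|H| = 2249.1 / 2178.1 ≈ 1.0326
Gain = 20 log₁₀(1.0326) ≈ 0.28 dB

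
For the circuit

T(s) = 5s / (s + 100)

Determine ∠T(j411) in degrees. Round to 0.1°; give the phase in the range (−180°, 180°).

13.7°

At s = jω = j411:
zero at origin: s = j411 → |·| = 411, ∠ = 90.00°
pole (s+100): 100 + j411 → |·| = √(100²+411²) = √178921 ≈ 422.99, ∠ = arctan(411/100) ≈ 76.33°
∠T = 90.00° − 76.33° = 13.67°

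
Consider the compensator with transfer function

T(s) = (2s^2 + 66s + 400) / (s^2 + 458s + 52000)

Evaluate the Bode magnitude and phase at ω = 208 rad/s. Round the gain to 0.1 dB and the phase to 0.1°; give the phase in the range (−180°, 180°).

-0.8 dB, 86.2°

Substitute s = j208:
Numerator: 2(j208)^2 + 66(j208) + 400 = -86128 + j13728
Denominator: (j208)^2 + 458(j208) + 52000 = 8736 + j95264
|N| = √(86128² + 13728²) ≈ 87215, ∠N ≈ 170.94°
|D| = √(8736² + 95264²) ≈ 95664, ∠D ≈ 84.76°
|T| = 87215 / 95664 ≈ 0.91168
Gain = 20 log₁₀(0.91168) ≈ -0.80 dB
∠T = 170.94° − 84.76° = 86.18°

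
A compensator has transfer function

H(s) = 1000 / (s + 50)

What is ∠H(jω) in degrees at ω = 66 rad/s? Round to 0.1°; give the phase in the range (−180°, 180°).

-52.9°

At s = jω = j66:
pole (s+50): 50 + j66 → |·| = √(50²+66²) = √6856 ≈ 82.801, ∠ = arctan(66/50) ≈ 52.85°
∠H = 0.00° − 52.85° = -52.85°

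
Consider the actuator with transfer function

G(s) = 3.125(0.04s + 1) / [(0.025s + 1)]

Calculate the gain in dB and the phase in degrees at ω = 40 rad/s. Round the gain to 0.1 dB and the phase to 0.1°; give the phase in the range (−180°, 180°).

At ω = 40 rad/s:
zero (1 + j40·0.04) = 1 + j1.6 → |·| ≈ 1.8868, ∠ ≈ 57.99°
pole (1 + j40·0.025) = 1 + j1 → |·| ≈ 1.4142, ∠ ≈ 45.00°
|G| = 3.125 · 1.8868 / (1.4142) ≈ 4.1693
Gain = 20 log₁₀(4.1693) ≈ 12.40 dB
∠G = (57.99°) − (45.00°) = 12.99°

12.4 dB, 13.0°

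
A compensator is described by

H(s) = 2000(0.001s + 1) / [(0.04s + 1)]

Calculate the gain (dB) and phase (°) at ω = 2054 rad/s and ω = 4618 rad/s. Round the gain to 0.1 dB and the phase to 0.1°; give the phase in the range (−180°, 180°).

ω = 2054: 34.9 dB, -25.3°; ω = 4618: 34.2 dB, -11.9°

At ω = 2054 rad/s:
zero (1 + j2054·0.001) = 1 + j2.054 → |·| ≈ 2.2845, ∠ ≈ 64.04°
pole (1 + j2054·0.04) = 1 + j82.16 → |·| ≈ 82.166, ∠ ≈ 89.30°
|H| = 2000 · 2.2845 / (82.166) ≈ 55.607
Gain = 20 log₁₀(55.607) ≈ 34.90 dB
∠H = (64.04°) − (89.30°) = -25.26°

At ω = 4618 rad/s:
zero (1 + j4618·0.001) = 1 + j4.618 → |·| ≈ 4.725, ∠ ≈ 77.78°
pole (1 + j4618·0.04) = 1 + j184.72 → |·| ≈ 184.72, ∠ ≈ 89.69°
|H| = 2000 · 4.725 / (184.72) ≈ 51.159
Gain = 20 log₁₀(51.159) ≈ 34.18 dB
∠H = (77.78°) − (89.69°) = -11.91°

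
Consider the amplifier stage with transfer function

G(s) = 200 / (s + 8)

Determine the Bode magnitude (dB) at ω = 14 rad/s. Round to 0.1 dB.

Substitute s = j14:
Numerator: 200 = 200 + j0
Denominator: (j14) + 8 = 8 + j14
|N| = √(200² + 0²) ≈ 200, ∠N ≈ 0.00°
|D| = √(8² + 14²) ≈ 16.125, ∠D ≈ 60.26°
|G| = 200 / 16.125 ≈ 12.403
Gain = 20 log₁₀(12.403) ≈ 21.87 dB

21.9 dB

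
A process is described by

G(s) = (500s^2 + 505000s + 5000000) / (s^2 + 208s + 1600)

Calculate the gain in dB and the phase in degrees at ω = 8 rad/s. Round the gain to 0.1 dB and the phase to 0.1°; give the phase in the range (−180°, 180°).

Substitute s = j8:
Numerator: 500(j8)^2 + 505000(j8) + 5000000 = 4968000 + j4040000
Denominator: (j8)^2 + 208(j8) + 1600 = 1536 + j1664
|N| = √(4968000² + 4040000²) ≈ 6.4033e+06, ∠N ≈ 39.12°
|D| = √(1536² + 1664²) ≈ 2264.6, ∠D ≈ 47.29°
|G| = 6.4033e+06 / 2264.6 ≈ 2827.6
Gain = 20 log₁₀(2827.6) ≈ 69.03 dB
∠G = 39.12° − 47.29° = -8.17°

69.0 dB, -8.2°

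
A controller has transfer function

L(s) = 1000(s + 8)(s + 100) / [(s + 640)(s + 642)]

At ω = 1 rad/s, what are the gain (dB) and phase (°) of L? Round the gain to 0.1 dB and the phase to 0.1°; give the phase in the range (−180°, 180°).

At s = jω = j1:
zero (s+8): 8 + j1 → |·| = √(8²+1²) = √65 ≈ 8.0623, ∠ = arctan(1/8) ≈ 7.13°
zero (s+100): 100 + j1 → |·| = √(100²+1²) = √10001 ≈ 100, ∠ = arctan(1/100) ≈ 0.57°
pole (s+640): 640 + j1 → |·| = √(640²+1²) = √409601 ≈ 640, ∠ = arctan(1/640) ≈ 0.09°
pole (s+642): 642 + j1 → |·| = √(642²+1²) = √412165 ≈ 642, ∠ = arctan(1/642) ≈ 0.09°
|L| = 1000 · 806.23 / 4.1088e+05 ≈ 1.9622
Gain = 20 log₁₀(1.9622) ≈ 5.85 dB
∠L = 7.70° − 0.18° = 7.52°

5.9 dB, 7.5°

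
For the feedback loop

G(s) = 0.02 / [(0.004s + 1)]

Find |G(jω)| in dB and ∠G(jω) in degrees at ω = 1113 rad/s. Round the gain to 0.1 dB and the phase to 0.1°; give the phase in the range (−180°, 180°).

-47.2 dB, -77.3°

At ω = 1113 rad/s:
pole (1 + j1113·0.004) = 1 + j4.452 → |·| ≈ 4.5629, ∠ ≈ 77.34°
|G| = 0.02 · 1 / (4.5629) ≈ 0.0043832
Gain = 20 log₁₀(0.0043832) ≈ -47.16 dB
∠G = (0°) − (77.34°) = -77.34°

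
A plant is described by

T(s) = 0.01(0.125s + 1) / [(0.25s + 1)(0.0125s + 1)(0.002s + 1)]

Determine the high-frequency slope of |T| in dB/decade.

-40 dB/decade

Each pole contributes −20 dB/decade at high frequency; each zero contributes +20 dB/decade.
Net: 1 zero(s) − 3 pole(s) → -40 dB/decade.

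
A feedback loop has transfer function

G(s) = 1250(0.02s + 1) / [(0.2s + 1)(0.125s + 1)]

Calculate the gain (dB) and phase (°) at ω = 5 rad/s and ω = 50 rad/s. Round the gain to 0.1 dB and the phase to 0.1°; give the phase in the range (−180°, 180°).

At ω = 5 rad/s:
zero (1 + j5·0.02) = 1 + j0.1 → |·| ≈ 1.005, ∠ ≈ 5.71°
pole (1 + j5·0.2) = 1 + j1 → |·| ≈ 1.4142, ∠ ≈ 45.00°
pole (1 + j5·0.125) = 1 + j0.625 → |·| ≈ 1.1792, ∠ ≈ 32.01°
|G| = 1250 · 1.005 / (1.4142 · 1.1792) ≈ 753.32
Gain = 20 log₁₀(753.32) ≈ 57.54 dB
∠G = (5.71°) − (45.00° + 32.01°) = -71.30°

At ω = 50 rad/s:
zero (1 + j50·0.02) = 1 + j1 → |·| ≈ 1.4142, ∠ ≈ 45.00°
pole (1 + j50·0.2) = 1 + j10 → |·| ≈ 10.05, ∠ ≈ 84.29°
pole (1 + j50·0.125) = 1 + j6.25 → |·| ≈ 6.3295, ∠ ≈ 80.91°
|G| = 1250 · 1.4142 / (10.05 · 6.3295) ≈ 27.79
Gain = 20 log₁₀(27.79) ≈ 28.88 dB
∠G = (45.00°) − (84.29° + 80.91°) = -120.20°

ω = 5: 57.5 dB, -71.3°; ω = 50: 28.9 dB, -120.2°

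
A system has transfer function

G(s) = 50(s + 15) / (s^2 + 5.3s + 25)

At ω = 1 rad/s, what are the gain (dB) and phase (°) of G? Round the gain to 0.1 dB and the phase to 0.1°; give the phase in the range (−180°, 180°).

29.7 dB, -8.6°

At s = jω = j1:
zero (s+15): 15 + j1 → |·| = √(15²+1²) = √226 ≈ 15.033, ∠ = arctan(1/15) ≈ 3.81°
quadratic: (j1)² + 5.3·j1 + 25 = 24 + j5.3 → |·| ≈ 24.578, ∠ ≈ 12.45°
|G| = 50 · 15.033 / 24.578 ≈ 30.582
Gain = 20 log₁₀(30.582) ≈ 29.71 dB
∠G = 3.81° − 12.45° = -8.64°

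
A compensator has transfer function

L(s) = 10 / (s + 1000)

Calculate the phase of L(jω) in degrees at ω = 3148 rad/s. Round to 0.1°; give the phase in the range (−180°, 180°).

Substitute s = j3148:
Numerator: 10 = 10 + j0
Denominator: (j3148) + 1000 = 1000 + j3148
|N| = √(10² + 0²) ≈ 10, ∠N ≈ 0.00°
|D| = √(1000² + 3148²) ≈ 3303, ∠D ≈ 72.38°
∠L = 0.00° − 72.38° = -72.38°

-72.4°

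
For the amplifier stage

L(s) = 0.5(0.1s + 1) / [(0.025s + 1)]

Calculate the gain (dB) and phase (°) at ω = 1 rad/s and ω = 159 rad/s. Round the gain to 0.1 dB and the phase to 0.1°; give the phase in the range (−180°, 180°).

At ω = 1 rad/s:
zero (1 + j1·0.1) = 1 + j0.1 → |·| ≈ 1.005, ∠ ≈ 5.71°
pole (1 + j1·0.025) = 1 + j0.025 → |·| ≈ 1.0003, ∠ ≈ 1.43°
|L| = 0.5 · 1.005 / (1.0003) ≈ 0.50235
Gain = 20 log₁₀(0.50235) ≈ -5.98 dB
∠L = (5.71°) − (1.43°) = 4.28°

At ω = 159 rad/s:
zero (1 + j159·0.1) = 1 + j15.9 → |·| ≈ 15.931, ∠ ≈ 86.40°
pole (1 + j159·0.025) = 1 + j3.975 → |·| ≈ 4.0989, ∠ ≈ 75.88°
|L| = 0.5 · 15.931 / (4.0989) ≈ 1.9433
Gain = 20 log₁₀(1.9433) ≈ 5.77 dB
∠L = (86.40°) − (75.88°) = 10.52°

ω = 1: -6.0 dB, 4.3°; ω = 159: 5.8 dB, 10.5°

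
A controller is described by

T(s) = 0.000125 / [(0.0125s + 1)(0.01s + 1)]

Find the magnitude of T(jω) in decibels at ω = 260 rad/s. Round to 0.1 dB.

-97.6 dB

At ω = 260 rad/s:
pole (1 + j260·0.0125) = 1 + j3.25 → |·| ≈ 3.4004, ∠ ≈ 72.90°
pole (1 + j260·0.01) = 1 + j2.6 → |·| ≈ 2.7857, ∠ ≈ 68.96°
|T| = 0.000125 · 1 / (3.4004 · 2.7857) ≈ 1.3196e-05
Gain = 20 log₁₀(1.3196e-05) ≈ -97.59 dB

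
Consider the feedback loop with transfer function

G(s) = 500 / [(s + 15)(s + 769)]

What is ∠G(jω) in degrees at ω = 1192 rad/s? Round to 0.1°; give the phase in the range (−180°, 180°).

-146.5°

At s = jω = j1192:
pole (s+15): 15 + j1192 → |·| = √(15²+1192²) = √1421089 ≈ 1192.1, ∠ = arctan(1192/15) ≈ 89.28°
pole (s+769): 769 + j1192 → |·| = √(769²+1192²) = √2012225 ≈ 1418.5, ∠ = arctan(1192/769) ≈ 57.17°
∠G = 0.00° − 146.45° = -146.45°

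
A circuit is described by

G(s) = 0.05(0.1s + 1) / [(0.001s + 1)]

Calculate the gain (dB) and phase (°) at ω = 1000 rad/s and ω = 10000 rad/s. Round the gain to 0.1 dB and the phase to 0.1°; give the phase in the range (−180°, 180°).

ω = 1000: 11.0 dB, 44.4°; ω = 10000: 13.9 dB, 5.7°

At ω = 1000 rad/s:
zero (1 + j1000·0.1) = 1 + j100 → |·| ≈ 100, ∠ ≈ 89.43°
pole (1 + j1000·0.001) = 1 + j1 → |·| ≈ 1.4142, ∠ ≈ 45.00°
|G| = 0.05 · 100 / (1.4142) ≈ 3.5356
Gain = 20 log₁₀(3.5356) ≈ 10.97 dB
∠G = (89.43°) − (45.00°) = 44.43°

At ω = 10000 rad/s:
zero (1 + j10000·0.1) = 1 + j1000 → |·| ≈ 1000, ∠ ≈ 89.94°
pole (1 + j10000·0.001) = 1 + j10 → |·| ≈ 10.05, ∠ ≈ 84.29°
|G| = 0.05 · 1000 / (10.05) ≈ 4.9751
Gain = 20 log₁₀(4.9751) ≈ 13.94 dB
∠G = (89.94°) − (84.29°) = 5.65°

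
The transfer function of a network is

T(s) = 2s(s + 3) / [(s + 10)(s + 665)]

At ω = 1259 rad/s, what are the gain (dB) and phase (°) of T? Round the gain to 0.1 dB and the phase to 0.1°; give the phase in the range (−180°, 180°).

At s = jω = j1259:
zero (s+3): 3 + j1259 → |·| = √(3²+1259²) = √1585090 ≈ 1259, ∠ = arctan(1259/3) ≈ 89.86°
zero at origin: s = j1259 → |·| = 1259, ∠ = 90.00°
pole (s+10): 10 + j1259 → |·| = √(10²+1259²) = √1585181 ≈ 1259, ∠ = arctan(1259/10) ≈ 89.54°
pole (s+665): 665 + j1259 → |·| = √(665²+1259²) = √2027306 ≈ 1423.8, ∠ = arctan(1259/665) ≈ 62.16°
|T| = 2 · 1.5851e+06 / 1.7926e+06 ≈ 1.7685
Gain = 20 log₁₀(1.7685) ≈ 4.95 dB
∠T = 179.86° − 151.70° = 28.16°

5.0 dB, 28.2°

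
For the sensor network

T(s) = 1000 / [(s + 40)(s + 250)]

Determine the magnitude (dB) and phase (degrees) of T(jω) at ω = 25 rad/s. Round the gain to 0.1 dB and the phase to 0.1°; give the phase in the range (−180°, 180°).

At s = jω = j25:
pole (s+40): 40 + j25 → |·| = √(40²+25²) = √2225 ≈ 47.17, ∠ = arctan(25/40) ≈ 32.01°
pole (s+250): 250 + j25 → |·| = √(250²+25²) = √63125 ≈ 251.25, ∠ = arctan(25/250) ≈ 5.71°
|T| = 1000 / 11851 ≈ 0.084381
Gain = 20 log₁₀(0.084381) ≈ -21.48 dB
∠T = 0.00° − 37.72° = -37.72°

-21.5 dB, -37.7°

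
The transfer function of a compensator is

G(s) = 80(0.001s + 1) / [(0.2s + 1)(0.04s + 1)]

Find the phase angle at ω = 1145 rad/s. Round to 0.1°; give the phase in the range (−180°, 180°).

-129.6°

At ω = 1145 rad/s:
zero (1 + j1145·0.001) = 1 + j1.145 → |·| ≈ 1.5202, ∠ ≈ 48.87°
pole (1 + j1145·0.2) = 1 + j229 → |·| ≈ 229, ∠ ≈ 89.75°
pole (1 + j1145·0.04) = 1 + j45.8 → |·| ≈ 45.811, ∠ ≈ 88.75°
∠G = (48.87°) − (89.75° + 88.75°) = -129.63°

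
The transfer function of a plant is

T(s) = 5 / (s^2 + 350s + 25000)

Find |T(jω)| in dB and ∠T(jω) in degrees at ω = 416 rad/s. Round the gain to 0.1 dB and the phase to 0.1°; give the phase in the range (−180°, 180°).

Substitute s = j416:
Numerator: 5 = 5 + j0
Denominator: (j416)^2 + 350(j416) + 25000 = -148056 + j145600
|N| = √(5² + 0²) ≈ 5, ∠N ≈ 0.00°
|D| = √(148056² + 145600²) ≈ 2.0765e+05, ∠D ≈ 135.48°
|T| = 5 / 2.0765e+05 ≈ 2.4079e-05
Gain = 20 log₁₀(2.4079e-05) ≈ -92.37 dB
∠T = 0.00° − 135.48° = -135.48°

-92.4 dB, -135.5°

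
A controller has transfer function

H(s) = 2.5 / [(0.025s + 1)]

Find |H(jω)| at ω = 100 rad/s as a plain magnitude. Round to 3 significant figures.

At ω = 100 rad/s:
pole (1 + j100·0.025) = 1 + j2.5 → |·| ≈ 2.6926, ∠ ≈ 68.20°
|H| = 2.5 · 1 / (2.6926) ≈ 0.92847

0.928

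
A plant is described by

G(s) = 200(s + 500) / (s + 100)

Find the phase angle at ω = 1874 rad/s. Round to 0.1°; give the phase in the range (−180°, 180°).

At s = jω = j1874:
zero (s+500): 500 + j1874 → |·| = √(500²+1874²) = √3761876 ≈ 1939.6, ∠ = arctan(1874/500) ≈ 75.06°
pole (s+100): 100 + j1874 → |·| = √(100²+1874²) = √3521876 ≈ 1876.7, ∠ = arctan(1874/100) ≈ 86.95°
∠G = 75.06° − 86.95° = -11.89°

-11.9°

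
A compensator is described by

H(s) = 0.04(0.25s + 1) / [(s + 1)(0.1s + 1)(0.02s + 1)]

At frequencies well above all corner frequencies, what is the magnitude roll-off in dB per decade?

Each pole contributes −20 dB/decade at high frequency; each zero contributes +20 dB/decade.
Net: 1 zero(s) − 3 pole(s) → -40 dB/decade.

-40 dB/decade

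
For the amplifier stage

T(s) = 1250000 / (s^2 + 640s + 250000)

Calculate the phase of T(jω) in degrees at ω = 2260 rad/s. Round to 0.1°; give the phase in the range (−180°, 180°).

At s = jω = j2260:
quadratic: (j2260)² + 640·j2260 + 250000 = -4857600 + j1446400 → |·| ≈ 5.0684e+06, ∠ ≈ 163.42°
∠T = 0.00° − 163.42° = -163.42°

-163.4°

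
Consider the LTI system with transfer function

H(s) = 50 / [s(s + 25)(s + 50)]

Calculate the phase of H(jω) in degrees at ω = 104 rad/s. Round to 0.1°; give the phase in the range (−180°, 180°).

129.2°

At s = jω = j104:
pole (s+25): 25 + j104 → |·| = √(25²+104²) = √11441 ≈ 106.96, ∠ = arctan(104/25) ≈ 76.48°
pole (s+50): 50 + j104 → |·| = √(50²+104²) = √13316 ≈ 115.39, ∠ = arctan(104/50) ≈ 64.32°
pole at origin: |s| = 104, ∠ = 90.00° (in denominator)
∠H = 0.00° − 230.80° = -230.80° ≡ 129.20° (principal value)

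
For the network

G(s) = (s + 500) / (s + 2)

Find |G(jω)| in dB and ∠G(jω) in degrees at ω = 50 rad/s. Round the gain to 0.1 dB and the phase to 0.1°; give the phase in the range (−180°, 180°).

At s = jω = j50:
zero (s+500): 500 + j50 → |·| = √(500²+50²) = √252500 ≈ 502.49, ∠ = arctan(50/500) ≈ 5.71°
pole (s+2): 2 + j50 → |·| = √(2²+50²) = √2504 ≈ 50.04, ∠ = arctan(50/2) ≈ 87.71°
|G| = 1 · 502.49 / 50.04 ≈ 10.042
Gain = 20 log₁₀(10.042) ≈ 20.04 dB
∠G = 5.71° − 87.71° = -82.00°

20.0 dB, -82.0°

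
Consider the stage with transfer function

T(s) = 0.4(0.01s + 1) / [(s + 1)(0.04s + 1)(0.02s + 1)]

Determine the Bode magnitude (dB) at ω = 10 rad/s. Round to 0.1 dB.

At ω = 10 rad/s:
zero (1 + j10·0.01) = 1 + j0.1 → |·| ≈ 1.005, ∠ ≈ 5.71°
pole (1 + j10·1) = 1 + j10 → |·| ≈ 10.05, ∠ ≈ 84.29°
pole (1 + j10·0.04) = 1 + j0.4 → |·| ≈ 1.077, ∠ ≈ 21.80°
pole (1 + j10·0.02) = 1 + j0.2 → |·| ≈ 1.0198, ∠ ≈ 11.31°
|T| = 0.4 · 1.005 / (10.05 · 1.077 · 1.0198) ≈ 0.036419
Gain = 20 log₁₀(0.036419) ≈ -28.77 dB

-28.8 dB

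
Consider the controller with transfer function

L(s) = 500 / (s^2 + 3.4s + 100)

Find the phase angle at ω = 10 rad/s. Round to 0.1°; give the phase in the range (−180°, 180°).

-90.0°

At s = jω = j10:
quadratic: (j10)² + 3.4·j10 + 100 = 0 + j34 → |·| ≈ 34, ∠ ≈ 90.00°
∠L = 0.00° − 90.00° = -90.00°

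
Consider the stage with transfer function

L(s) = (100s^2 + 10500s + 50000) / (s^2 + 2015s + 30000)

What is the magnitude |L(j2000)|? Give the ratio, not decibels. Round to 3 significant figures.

70.8

Substitute s = j2000:
Numerator: 100(j2000)^2 + 10500(j2000) + 50000 = -399950000 + j21000000
Denominator: (j2000)^2 + 2015(j2000) + 30000 = -3970000 + j4030000
|N| = √(399950000² + 21000000²) ≈ 4.005e+08, ∠N ≈ 176.99°
|D| = √(3970000² + 4030000²) ≈ 5.657e+06, ∠D ≈ 134.57°
|L| = 4.005e+08 / 5.657e+06 ≈ 70.797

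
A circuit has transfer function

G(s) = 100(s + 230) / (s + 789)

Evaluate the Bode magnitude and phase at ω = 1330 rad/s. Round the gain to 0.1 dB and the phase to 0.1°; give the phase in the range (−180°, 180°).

At s = jω = j1330:
zero (s+230): 230 + j1330 → |·| = √(230²+1330²) = √1821800 ≈ 1349.7, ∠ = arctan(1330/230) ≈ 80.19°
pole (s+789): 789 + j1330 → |·| = √(789²+1330²) = √2391421 ≈ 1546.4, ∠ = arctan(1330/789) ≈ 59.32°
|G| = 100 · 1349.7 / 1546.4 ≈ 87.28
Gain = 20 log₁₀(87.28) ≈ 38.82 dB
∠G = 80.19° − 59.32° = 20.87°

38.8 dB, 20.9°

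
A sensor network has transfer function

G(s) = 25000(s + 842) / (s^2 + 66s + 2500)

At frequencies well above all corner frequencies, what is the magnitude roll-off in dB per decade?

-20 dB/decade

Each pole contributes −20 dB/decade at high frequency; each zero contributes +20 dB/decade.
Net: 1 zero(s) − 2 pole(s) → -20 dB/decade.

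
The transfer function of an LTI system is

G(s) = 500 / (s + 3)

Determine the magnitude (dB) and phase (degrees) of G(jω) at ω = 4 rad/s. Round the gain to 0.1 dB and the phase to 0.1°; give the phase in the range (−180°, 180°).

40.0 dB, -53.1°

At s = jω = j4:
pole (s+3): 3 + j4 → |·| = √(3²+4²) = √25 ≈ 5, ∠ = arctan(4/3) ≈ 53.13°
|G| = 500 / 5 ≈ 100
Gain = 20 log₁₀(100) ≈ 40.00 dB
∠G = 0.00° − 53.13° = -53.13°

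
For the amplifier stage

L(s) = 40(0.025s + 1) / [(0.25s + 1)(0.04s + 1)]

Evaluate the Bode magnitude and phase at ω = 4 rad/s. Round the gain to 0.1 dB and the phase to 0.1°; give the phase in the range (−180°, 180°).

29.0 dB, -48.4°

At ω = 4 rad/s:
zero (1 + j4·0.025) = 1 + j0.1 → |·| ≈ 1.005, ∠ ≈ 5.71°
pole (1 + j4·0.25) = 1 + j1 → |·| ≈ 1.4142, ∠ ≈ 45.00°
pole (1 + j4·0.04) = 1 + j0.16 → |·| ≈ 1.0127, ∠ ≈ 9.09°
|L| = 40 · 1.005 / (1.4142 · 1.0127) ≈ 28.069
Gain = 20 log₁₀(28.069) ≈ 28.96 dB
∠L = (5.71°) − (45.00° + 9.09°) = -48.38°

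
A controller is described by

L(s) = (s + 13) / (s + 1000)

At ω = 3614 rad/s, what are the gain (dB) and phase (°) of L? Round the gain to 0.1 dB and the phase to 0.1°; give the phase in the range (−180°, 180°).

-0.3 dB, 15.3°

Substitute s = j3614:
Numerator: (j3614) + 13 = 13 + j3614
Denominator: (j3614) + 1000 = 1000 + j3614
|N| = √(13² + 3614²) ≈ 3614, ∠N ≈ 89.79°
|D| = √(1000² + 3614²) ≈ 3749.8, ∠D ≈ 74.53°
|L| = 3614 / 3749.8 ≈ 0.96378
Gain = 20 log₁₀(0.96378) ≈ -0.32 dB
∠L = 89.79° − 74.53° = 15.26°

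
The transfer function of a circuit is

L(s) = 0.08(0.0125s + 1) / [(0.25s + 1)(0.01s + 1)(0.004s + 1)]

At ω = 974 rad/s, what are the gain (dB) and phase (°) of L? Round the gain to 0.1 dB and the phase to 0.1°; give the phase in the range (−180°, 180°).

-79.8 dB, -164.2°

At ω = 974 rad/s:
zero (1 + j974·0.0125) = 1 + j12.175 → |·| ≈ 12.216, ∠ ≈ 85.30°
pole (1 + j974·0.25) = 1 + j243.5 → |·| ≈ 243.5, ∠ ≈ 89.76°
pole (1 + j974·0.01) = 1 + j9.74 → |·| ≈ 9.7912, ∠ ≈ 84.14°
pole (1 + j974·0.004) = 1 + j3.896 → |·| ≈ 4.0223, ∠ ≈ 75.60°
|L| = 0.08 · 12.216 / (243.5 · 9.7912 · 4.0223) ≈ 0.00010191
Gain = 20 log₁₀(0.00010191) ≈ -79.84 dB
∠L = (85.30°) − (89.76° + 84.14° + 75.60°) = -164.20°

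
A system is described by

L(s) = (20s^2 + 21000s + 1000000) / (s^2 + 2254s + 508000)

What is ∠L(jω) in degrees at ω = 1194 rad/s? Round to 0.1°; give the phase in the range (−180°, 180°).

28.8°

Substitute s = j1194:
Numerator: 20(j1194)^2 + 21000(j1194) + 1000000 = -27512720 + j25074000
Denominator: (j1194)^2 + 2254(j1194) + 508000 = -917636 + j2691276
|N| = √(27512720² + 25074000²) ≈ 3.7224e+07, ∠N ≈ 137.66°
|D| = √(917636² + 2691276²) ≈ 2.8434e+06, ∠D ≈ 108.83°
∠L = 137.66° − 108.83° = 28.83°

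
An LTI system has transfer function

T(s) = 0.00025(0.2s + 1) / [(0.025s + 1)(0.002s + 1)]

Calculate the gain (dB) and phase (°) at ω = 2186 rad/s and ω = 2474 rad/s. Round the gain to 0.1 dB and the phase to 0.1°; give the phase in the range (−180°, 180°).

At ω = 2186 rad/s:
zero (1 + j2186·0.2) = 1 + j437.2 → |·| ≈ 437.2, ∠ ≈ 89.87°
pole (1 + j2186·0.025) = 1 + j54.65 → |·| ≈ 54.659, ∠ ≈ 88.95°
pole (1 + j2186·0.002) = 1 + j4.372 → |·| ≈ 4.4849, ∠ ≈ 77.12°
|T| = 0.00025 · 437.2 / (54.659 · 4.4849) ≈ 0.00044587
Gain = 20 log₁₀(0.00044587) ≈ -67.02 dB
∠T = (89.87°) − (88.95° + 77.12°) = -76.20°

At ω = 2474 rad/s:
zero (1 + j2474·0.2) = 1 + j494.8 → |·| ≈ 494.8, ∠ ≈ 89.88°
pole (1 + j2474·0.025) = 1 + j61.85 → |·| ≈ 61.858, ∠ ≈ 89.07°
pole (1 + j2474·0.002) = 1 + j4.948 → |·| ≈ 5.048, ∠ ≈ 78.57°
|T| = 0.00025 · 494.8 / (61.858 · 5.048) ≈ 0.00039615
Gain = 20 log₁₀(0.00039615) ≈ -68.04 dB
∠T = (89.88°) − (89.07° + 78.57°) = -77.76°

ω = 2186: -67.0 dB, -76.2°; ω = 2474: -68.0 dB, -77.8°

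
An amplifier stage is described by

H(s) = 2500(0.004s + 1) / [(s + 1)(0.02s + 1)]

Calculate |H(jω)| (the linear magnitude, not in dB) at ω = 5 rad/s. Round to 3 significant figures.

488

At ω = 5 rad/s:
zero (1 + j5·0.004) = 1 + j0.02 → |·| ≈ 1.0002, ∠ ≈ 1.15°
pole (1 + j5·1) = 1 + j5 → |·| ≈ 5.099, ∠ ≈ 78.69°
pole (1 + j5·0.02) = 1 + j0.1 → |·| ≈ 1.005, ∠ ≈ 5.71°
|H| = 2500 · 1.0002 / (5.099 · 1.005) ≈ 487.95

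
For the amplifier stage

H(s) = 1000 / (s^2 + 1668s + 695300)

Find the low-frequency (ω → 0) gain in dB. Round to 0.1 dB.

H(0) = 1000 / 695300 ≈ 0.0014382
20 log₁₀(0.0014382) ≈ -56.84 dB

-56.8 dB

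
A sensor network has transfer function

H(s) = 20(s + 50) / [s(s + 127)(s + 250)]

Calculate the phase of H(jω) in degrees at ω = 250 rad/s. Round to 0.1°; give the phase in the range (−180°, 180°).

At s = jω = j250:
zero (s+50): 50 + j250 → |·| = √(50²+250²) = √65000 ≈ 254.95, ∠ = arctan(250/50) ≈ 78.69°
pole (s+127): 127 + j250 → |·| = √(127²+250²) = √78629 ≈ 280.41, ∠ = arctan(250/127) ≈ 63.07°
pole (s+250): 250 + j250 → |·| = √(250²+250²) = √125000 ≈ 353.55, ∠ = arctan(250/250) ≈ 45.00°
pole at origin: |s| = 250, ∠ = 90.00° (in denominator)
∠H = 78.69° − 198.07° = -119.38°

-119.4°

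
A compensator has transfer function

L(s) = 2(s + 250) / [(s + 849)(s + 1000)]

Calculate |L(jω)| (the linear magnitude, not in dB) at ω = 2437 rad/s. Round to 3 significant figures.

0.000721

At s = jω = j2437:
zero (s+250): 250 + j2437 → |·| = √(250²+2437²) = √6001469 ≈ 2449.8, ∠ = arctan(2437/250) ≈ 84.14°
pole (s+849): 849 + j2437 → |·| = √(849²+2437²) = √6659770 ≈ 2580.7, ∠ = arctan(2437/849) ≈ 70.79°
pole (s+1000): 1000 + j2437 → |·| = √(1000²+2437²) = √6938969 ≈ 2634.2, ∠ = arctan(2437/1000) ≈ 67.69°
|L| = 2 · 2449.8 / 6.7981e+06 ≈ 0.00072073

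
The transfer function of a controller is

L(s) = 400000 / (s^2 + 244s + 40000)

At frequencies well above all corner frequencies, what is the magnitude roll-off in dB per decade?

Each pole contributes −20 dB/decade at high frequency; each zero contributes +20 dB/decade.
Net: 0 zero(s) − 2 pole(s) → -40 dB/decade.

-40 dB/decade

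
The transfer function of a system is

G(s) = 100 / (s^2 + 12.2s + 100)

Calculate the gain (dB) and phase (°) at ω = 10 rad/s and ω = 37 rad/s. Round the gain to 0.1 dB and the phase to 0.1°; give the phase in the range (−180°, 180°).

ω = 10: -1.7 dB, -90.0°; ω = 37: -22.6 dB, -160.4°

At s = jω = j10:
quadratic: (j10)² + 12.2·j10 + 100 = 0 + j122 → |·| ≈ 122, ∠ ≈ 90.00°
|G| = 100 / 122 ≈ 0.81967
Gain = 20 log₁₀(0.81967) ≈ -1.73 dB
∠G = 0.00° − 90.00° = -90.00°

At s = jω = j37:
quadratic: (j37)² + 12.2·j37 + 100 = -1269 + j451.4 → |·| ≈ 1346.9, ∠ ≈ 160.42°
|G| = 100 / 1346.9 ≈ 0.074245
Gain = 20 log₁₀(0.074245) ≈ -22.59 dB
∠G = 0.00° − 160.42° = -160.42°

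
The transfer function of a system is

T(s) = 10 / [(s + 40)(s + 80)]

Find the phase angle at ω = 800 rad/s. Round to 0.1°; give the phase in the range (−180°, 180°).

At s = jω = j800:
pole (s+40): 40 + j800 → |·| = √(40²+800²) = √641600 ≈ 801, ∠ = arctan(800/40) ≈ 87.14°
pole (s+80): 80 + j800 → |·| = √(80²+800²) = √646400 ≈ 803.99, ∠ = arctan(800/80) ≈ 84.29°
∠T = 0.00° − 171.43° = -171.43°

-171.4°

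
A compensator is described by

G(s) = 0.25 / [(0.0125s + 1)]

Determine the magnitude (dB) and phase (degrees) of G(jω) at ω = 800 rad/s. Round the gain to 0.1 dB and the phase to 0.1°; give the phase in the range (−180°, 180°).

At ω = 800 rad/s:
pole (1 + j800·0.0125) = 1 + j10 → |·| ≈ 10.05, ∠ ≈ 84.29°
|G| = 0.25 · 1 / (10.05) ≈ 0.024876
Gain = 20 log₁₀(0.024876) ≈ -32.08 dB
∠G = (0°) − (84.29°) = -84.29°

-32.1 dB, -84.3°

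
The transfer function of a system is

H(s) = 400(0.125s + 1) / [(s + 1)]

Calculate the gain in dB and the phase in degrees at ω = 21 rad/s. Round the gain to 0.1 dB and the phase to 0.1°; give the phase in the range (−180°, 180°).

34.6 dB, -18.1°

At ω = 21 rad/s:
zero (1 + j21·0.125) = 1 + j2.625 → |·| ≈ 2.809, ∠ ≈ 69.15°
pole (1 + j21·1) = 1 + j21 → |·| ≈ 21.024, ∠ ≈ 87.27°
|H| = 400 · 2.809 / (21.024) ≈ 53.444
Gain = 20 log₁₀(53.444) ≈ 34.56 dB
∠H = (69.15°) − (87.27°) = -18.12°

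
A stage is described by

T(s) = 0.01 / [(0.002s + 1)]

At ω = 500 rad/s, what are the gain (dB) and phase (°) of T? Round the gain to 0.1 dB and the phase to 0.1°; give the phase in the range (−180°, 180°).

At ω = 500 rad/s:
pole (1 + j500·0.002) = 1 + j1 → |·| ≈ 1.4142, ∠ ≈ 45.00°
|T| = 0.01 · 1 / (1.4142) ≈ 0.0070711
Gain = 20 log₁₀(0.0070711) ≈ -43.01 dB
∠T = (0°) − (45.00°) = -45.00°

-43.0 dB, -45.0°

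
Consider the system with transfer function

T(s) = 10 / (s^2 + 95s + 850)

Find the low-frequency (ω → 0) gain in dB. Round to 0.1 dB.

T(0) = 10 / 850 ≈ 0.011765
20 log₁₀(0.011765) ≈ -38.59 dB

-38.6 dB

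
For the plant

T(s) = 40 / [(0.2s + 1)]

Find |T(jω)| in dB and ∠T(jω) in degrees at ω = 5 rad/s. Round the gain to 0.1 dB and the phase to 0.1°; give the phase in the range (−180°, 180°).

At ω = 5 rad/s:
pole (1 + j5·0.2) = 1 + j1 → |·| ≈ 1.4142, ∠ ≈ 45.00°
|T| = 40 · 1 / (1.4142) ≈ 28.285
Gain = 20 log₁₀(28.285) ≈ 29.03 dB
∠T = (0°) − (45.00°) = -45.00°

29.0 dB, -45.0°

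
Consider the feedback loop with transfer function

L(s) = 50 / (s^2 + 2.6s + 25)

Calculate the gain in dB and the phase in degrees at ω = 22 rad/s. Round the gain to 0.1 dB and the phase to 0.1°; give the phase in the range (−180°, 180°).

At s = jω = j22:
quadratic: (j22)² + 2.6·j22 + 25 = -459 + j57.2 → |·| ≈ 462.55, ∠ ≈ 172.90°
|L| = 50 / 462.55 ≈ 0.1081
Gain = 20 log₁₀(0.1081) ≈ -19.32 dB
∠L = 0.00° − 172.90° = -172.90°

-19.3 dB, -172.9°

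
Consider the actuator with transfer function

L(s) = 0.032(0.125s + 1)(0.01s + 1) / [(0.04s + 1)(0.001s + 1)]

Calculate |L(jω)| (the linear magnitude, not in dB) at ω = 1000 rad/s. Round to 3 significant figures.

0.710

At ω = 1000 rad/s:
zero (1 + j1000·0.125) = 1 + j125 → |·| ≈ 125, ∠ ≈ 89.54°
zero (1 + j1000·0.01) = 1 + j10 → |·| ≈ 10.05, ∠ ≈ 84.29°
pole (1 + j1000·0.04) = 1 + j40 → |·| ≈ 40.012, ∠ ≈ 88.57°
pole (1 + j1000·0.001) = 1 + j1 → |·| ≈ 1.4142, ∠ ≈ 45.00°
|L| = 0.032 · 125 · 10.05 / (40.012 · 1.4142) ≈ 0.71044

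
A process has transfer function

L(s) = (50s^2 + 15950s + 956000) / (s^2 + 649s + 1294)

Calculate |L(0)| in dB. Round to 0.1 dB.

57.4 dB

L(0) = 956000 / 1294 ≈ 738.79
20 log₁₀(738.79) ≈ 57.37 dB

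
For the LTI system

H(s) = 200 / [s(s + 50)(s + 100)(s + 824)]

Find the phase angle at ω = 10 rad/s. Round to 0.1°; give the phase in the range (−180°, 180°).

-107.7°

At s = jω = j10:
pole (s+50): 50 + j10 → |·| = √(50²+10²) = √2600 ≈ 50.99, ∠ = arctan(10/50) ≈ 11.31°
pole (s+100): 100 + j10 → |·| = √(100²+10²) = √10100 ≈ 100.5, ∠ = arctan(10/100) ≈ 5.71°
pole (s+824): 824 + j10 → |·| = √(824²+10²) = √679076 ≈ 824.06, ∠ = arctan(10/824) ≈ 0.70°
pole at origin: |s| = 10, ∠ = 90.00° (in denominator)
∠H = 0.00° − 107.72° = -107.72°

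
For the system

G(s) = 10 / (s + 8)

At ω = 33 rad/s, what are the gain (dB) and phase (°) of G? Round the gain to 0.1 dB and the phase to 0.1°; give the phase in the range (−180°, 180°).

Substitute s = j33:
Numerator: 10 = 10 + j0
Denominator: (j33) + 8 = 8 + j33
|N| = √(10² + 0²) ≈ 10, ∠N ≈ 0.00°
|D| = √(8² + 33²) ≈ 33.956, ∠D ≈ 76.37°
|G| = 10 / 33.956 ≈ 0.2945
Gain = 20 log₁₀(0.2945) ≈ -10.62 dB
∠G = 0.00° − 76.37° = -76.37°

-10.6 dB, -76.4°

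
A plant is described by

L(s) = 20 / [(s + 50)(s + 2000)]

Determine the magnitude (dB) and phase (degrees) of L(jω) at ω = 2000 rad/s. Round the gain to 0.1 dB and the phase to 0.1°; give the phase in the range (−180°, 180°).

At s = jω = j2000:
pole (s+50): 50 + j2000 → |·| = √(50²+2000²) = √4002500 ≈ 2000.6, ∠ = arctan(2000/50) ≈ 88.57°
pole (s+2000): 2000 + j2000 → |·| = √(2000²+2000²) = √8000000 ≈ 2828.4, ∠ = arctan(2000/2000) ≈ 45.00°
|L| = 20 / 5.6585e+06 ≈ 3.5345e-06
Gain = 20 log₁₀(3.5345e-06) ≈ -109.03 dB
∠L = 0.00° − 133.57° = -133.57°

-109.0 dB, -133.6°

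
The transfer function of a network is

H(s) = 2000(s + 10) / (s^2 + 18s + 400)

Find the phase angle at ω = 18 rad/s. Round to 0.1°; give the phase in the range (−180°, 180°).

At s = jω = j18:
zero (s+10): 10 + j18 → |·| = √(10²+18²) = √424 ≈ 20.591, ∠ = arctan(18/10) ≈ 60.95°
quadratic: (j18)² + 18·j18 + 400 = 76 + j324 → |·| ≈ 332.79, ∠ ≈ 76.80°
∠H = 60.95° − 76.80° = -15.85°

-15.9°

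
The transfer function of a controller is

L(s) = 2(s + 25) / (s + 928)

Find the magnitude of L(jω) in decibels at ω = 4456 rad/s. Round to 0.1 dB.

At s = jω = j4456:
zero (s+25): 25 + j4456 → |·| = √(25²+4456²) = √19856561 ≈ 4456.1, ∠ = arctan(4456/25) ≈ 89.68°
pole (s+928): 928 + j4456 → |·| = √(928²+4456²) = √20717120 ≈ 4551.6, ∠ = arctan(4456/928) ≈ 78.24°
|L| = 2 · 4456.1 / 4551.6 ≈ 1.958
Gain = 20 log₁₀(1.958) ≈ 5.84 dB

5.8 dB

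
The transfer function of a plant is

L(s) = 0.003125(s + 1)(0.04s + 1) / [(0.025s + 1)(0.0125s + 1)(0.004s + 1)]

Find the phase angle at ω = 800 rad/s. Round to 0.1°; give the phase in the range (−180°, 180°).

At ω = 800 rad/s:
zero (1 + j800·1) = 1 + j800 → |·| ≈ 800, ∠ ≈ 89.93°
zero (1 + j800·0.04) = 1 + j32 → |·| ≈ 32.016, ∠ ≈ 88.21°
pole (1 + j800·0.025) = 1 + j20 → |·| ≈ 20.025, ∠ ≈ 87.14°
pole (1 + j800·0.0125) = 1 + j10 → |·| ≈ 10.05, ∠ ≈ 84.29°
pole (1 + j800·0.004) = 1 + j3.2 → |·| ≈ 3.3526, ∠ ≈ 72.65°
∠L = (89.93° + 88.21°) − (87.14° + 84.29° + 72.65°) = -65.94°

-65.9°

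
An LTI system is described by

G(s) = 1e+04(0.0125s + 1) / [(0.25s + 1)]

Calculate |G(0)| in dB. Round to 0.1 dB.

G(0) = 1e+04 · 1 / 1 = 10000
20 log₁₀(10000) ≈ 80.00 dB

80.0 dB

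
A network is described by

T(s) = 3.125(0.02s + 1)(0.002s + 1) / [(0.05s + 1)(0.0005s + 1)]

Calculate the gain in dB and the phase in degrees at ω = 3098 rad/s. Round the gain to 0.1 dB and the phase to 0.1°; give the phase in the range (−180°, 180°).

12.6 dB, 23.1°

At ω = 3098 rad/s:
zero (1 + j3098·0.02) = 1 + j61.96 → |·| ≈ 61.968, ∠ ≈ 89.08°
zero (1 + j3098·0.002) = 1 + j6.196 → |·| ≈ 6.2762, ∠ ≈ 80.83°
pole (1 + j3098·0.05) = 1 + j154.9 → |·| ≈ 154.9, ∠ ≈ 89.63°
pole (1 + j3098·0.0005) = 1 + j1.549 → |·| ≈ 1.8437, ∠ ≈ 57.15°
|T| = 3.125 · 61.968 · 6.2762 / (154.9 · 1.8437) ≈ 4.2557
Gain = 20 log₁₀(4.2557) ≈ 12.58 dB
∠T = (89.08° + 80.83°) − (89.63° + 57.15°) = 23.13°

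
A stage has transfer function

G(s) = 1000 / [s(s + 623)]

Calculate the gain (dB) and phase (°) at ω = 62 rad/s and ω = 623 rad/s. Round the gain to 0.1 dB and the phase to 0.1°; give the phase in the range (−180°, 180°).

ω = 62: -31.8 dB, -95.7°; ω = 623: -54.8 dB, -135.0°

At s = jω = j62:
pole (s+623): 623 + j62 → |·| = √(623²+62²) = √391973 ≈ 626.08, ∠ = arctan(62/623) ≈ 5.68°
pole at origin: |s| = 62, ∠ = 90.00° (in denominator)
|G| = 1000 / 38817 ≈ 0.025762
Gain = 20 log₁₀(0.025762) ≈ -31.78 dB
∠G = 0.00° − 95.68° = -95.68°

At s = jω = j623:
pole (s+623): 623 + j623 → |·| = √(623²+623²) = √776258 ≈ 881.06, ∠ = arctan(623/623) ≈ 45.00°
pole at origin: |s| = 623, ∠ = 90.00° (in denominator)
|G| = 1000 / 5.489e+05 ≈ 0.0018218
Gain = 20 log₁₀(0.0018218) ≈ -54.79 dB
∠G = 0.00° − 135.00° = -135.00°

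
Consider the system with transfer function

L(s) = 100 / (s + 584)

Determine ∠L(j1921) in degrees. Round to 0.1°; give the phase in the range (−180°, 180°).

-73.1°

Substitute s = j1921:
Numerator: 100 = 100 + j0
Denominator: (j1921) + 584 = 584 + j1921
|N| = √(100² + 0²) ≈ 100, ∠N ≈ 0.00°
|D| = √(584² + 1921²) ≈ 2007.8, ∠D ≈ 73.09°
∠L = 0.00° − 73.09° = -73.09°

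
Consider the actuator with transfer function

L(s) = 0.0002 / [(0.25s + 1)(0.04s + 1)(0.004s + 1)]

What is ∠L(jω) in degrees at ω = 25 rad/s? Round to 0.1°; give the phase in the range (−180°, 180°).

-131.6°

At ω = 25 rad/s:
pole (1 + j25·0.25) = 1 + j6.25 → |·| ≈ 6.3295, ∠ ≈ 80.91°
pole (1 + j25·0.04) = 1 + j1 → |·| ≈ 1.4142, ∠ ≈ 45.00°
pole (1 + j25·0.004) = 1 + j0.1 → |·| ≈ 1.005, ∠ ≈ 5.71°
∠L = (0°) − (80.91° + 45.00° + 5.71°) = -131.62°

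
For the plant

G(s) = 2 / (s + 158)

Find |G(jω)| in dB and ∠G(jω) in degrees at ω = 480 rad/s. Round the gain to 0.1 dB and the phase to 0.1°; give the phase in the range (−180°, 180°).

-48.1 dB, -71.8°

At s = jω = j480:
pole (s+158): 158 + j480 → |·| = √(158²+480²) = √255364 ≈ 505.34, ∠ = arctan(480/158) ≈ 71.78°
|G| = 2 / 505.34 ≈ 0.0039577
Gain = 20 log₁₀(0.0039577) ≈ -48.05 dB
∠G = 0.00° − 71.78° = -71.78°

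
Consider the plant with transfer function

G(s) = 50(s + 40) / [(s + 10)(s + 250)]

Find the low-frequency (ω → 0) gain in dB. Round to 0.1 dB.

G(0) = 50·40 / (10·250) = 0.8
20 log₁₀(0.8) ≈ -1.94 dB

-1.9 dB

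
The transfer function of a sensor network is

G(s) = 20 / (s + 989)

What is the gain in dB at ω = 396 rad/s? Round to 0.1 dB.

-34.5 dB

At s = jω = j396:
pole (s+989): 989 + j396 → |·| = √(989²+396²) = √1134937 ≈ 1065.3, ∠ = arctan(396/989) ≈ 21.82°
|G| = 20 / 1065.3 ≈ 0.018774
Gain = 20 log₁₀(0.018774) ≈ -34.53 dB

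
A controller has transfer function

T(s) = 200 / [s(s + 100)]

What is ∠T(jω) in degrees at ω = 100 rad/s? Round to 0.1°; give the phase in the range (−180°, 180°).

At s = jω = j100:
pole (s+100): 100 + j100 → |·| = √(100²+100²) = √20000 ≈ 141.42, ∠ = arctan(100/100) ≈ 45.00°
pole at origin: |s| = 100, ∠ = 90.00° (in denominator)
∠T = 0.00° − 135.00° = -135.00°

-135.0°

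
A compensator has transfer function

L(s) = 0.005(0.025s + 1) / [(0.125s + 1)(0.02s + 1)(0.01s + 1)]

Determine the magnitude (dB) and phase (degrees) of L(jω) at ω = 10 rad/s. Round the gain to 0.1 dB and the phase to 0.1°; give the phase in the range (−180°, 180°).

-50.1 dB, -54.3°

At ω = 10 rad/s:
zero (1 + j10·0.025) = 1 + j0.25 → |·| ≈ 1.0308, ∠ ≈ 14.04°
pole (1 + j10·0.125) = 1 + j1.25 → |·| ≈ 1.6008, ∠ ≈ 51.34°
pole (1 + j10·0.02) = 1 + j0.2 → |·| ≈ 1.0198, ∠ ≈ 11.31°
pole (1 + j10·0.01) = 1 + j0.1 → |·| ≈ 1.005, ∠ ≈ 5.71°
|L| = 0.005 · 1.0308 / (1.6008 · 1.0198 · 1.005) ≈ 0.0031414
Gain = 20 log₁₀(0.0031414) ≈ -50.06 dB
∠L = (14.04°) − (51.34° + 11.31° + 5.71°) = -54.32°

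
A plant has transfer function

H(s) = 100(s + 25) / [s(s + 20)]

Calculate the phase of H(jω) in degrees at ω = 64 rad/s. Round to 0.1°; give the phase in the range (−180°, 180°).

At s = jω = j64:
zero (s+25): 25 + j64 → |·| = √(25²+64²) = √4721 ≈ 68.71, ∠ = arctan(64/25) ≈ 68.66°
pole (s+20): 20 + j64 → |·| = √(20²+64²) = √4496 ≈ 67.052, ∠ = arctan(64/20) ≈ 72.65°
pole at origin: |s| = 64, ∠ = 90.00° (in denominator)
∠H = 68.66° − 162.65° = -93.99°

-94.0°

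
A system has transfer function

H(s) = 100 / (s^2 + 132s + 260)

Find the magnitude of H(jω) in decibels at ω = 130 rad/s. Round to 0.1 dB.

-47.6 dB

Substitute s = j130:
Numerator: 100 = 100 + j0
Denominator: (j130)^2 + 132(j130) + 260 = -16640 + j17160
|N| = √(100² + 0²) ≈ 100, ∠N ≈ 0.00°
|D| = √(16640² + 17160²) ≈ 23903, ∠D ≈ 134.12°
|H| = 100 / 23903 ≈ 0.0041836
Gain = 20 log₁₀(0.0041836) ≈ -47.57 dB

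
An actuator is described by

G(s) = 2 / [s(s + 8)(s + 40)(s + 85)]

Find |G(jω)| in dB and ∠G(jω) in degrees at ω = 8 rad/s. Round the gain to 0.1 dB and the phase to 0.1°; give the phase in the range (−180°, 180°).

-104.0 dB, -151.7°

At s = jω = j8:
pole (s+8): 8 + j8 → |·| = √(8²+8²) = √128 ≈ 11.314, ∠ = arctan(8/8) ≈ 45.00°
pole (s+40): 40 + j8 → |·| = √(40²+8²) = √1664 ≈ 40.792, ∠ = arctan(8/40) ≈ 11.31°
pole (s+85): 85 + j8 → |·| = √(85²+8²) = √7289 ≈ 85.376, ∠ = arctan(8/85) ≈ 5.38°
pole at origin: |s| = 8, ∠ = 90.00° (in denominator)
|G| = 2 / 3.1522e+05 ≈ 6.3448e-06
Gain = 20 log₁₀(6.3448e-06) ≈ -103.95 dB
∠G = 0.00° − 151.69° = -151.69°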